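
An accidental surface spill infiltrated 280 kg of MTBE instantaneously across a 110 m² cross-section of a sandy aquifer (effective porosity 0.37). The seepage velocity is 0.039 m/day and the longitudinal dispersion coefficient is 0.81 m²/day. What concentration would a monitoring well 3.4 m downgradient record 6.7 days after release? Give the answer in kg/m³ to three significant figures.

For an instantaneous plane source, C(x,t) = M/(n_e·A·√(4πDt)) · exp(−(x−vt)²/(4Dt)), with n_e·A the pore (flow) area.
Plume center vt = 0.039 × 6.7 = 0.2613 m, so the well at 3.4 m is 3.1387 m downgradient of the peak.
√(4πDt) = 8.258 m, giving peak height M/(n_e·A·√(4πDt)) = 280/(0.37 × 110 × 8.258) = 0.8331 kg/m³.
(x−vt)²/(4Dt) = (3.1387)²/(4 × 0.81 × 6.7) = 0.4538; exp(−0.4538) = 0.6352.
C = 0.8331 × 0.6352 = 0.529 kg/m³.

0.529 kg/m³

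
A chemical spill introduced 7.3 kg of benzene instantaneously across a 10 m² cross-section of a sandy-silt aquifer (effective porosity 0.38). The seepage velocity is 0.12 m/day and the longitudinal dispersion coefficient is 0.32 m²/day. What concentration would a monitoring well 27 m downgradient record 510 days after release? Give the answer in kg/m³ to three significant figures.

For an instantaneous plane source, C(x,t) = M/(n_e·A·√(4πDt)) · exp(−(x−vt)²/(4Dt)), with n_e·A the pore (flow) area.
Plume center vt = 0.12 × 510 = 61.2 m, so the well at 27 m is 34.2 m upgradient of the peak.
√(4πDt) = 45.29 m, giving peak height M/(n_e·A·√(4πDt)) = 7.3/(0.38 × 10 × 45.29) = 0.04242 kg/m³.
(x−vt)²/(4Dt) = (-34.2)²/(4 × 0.32 × 510) = 1.792; exp(−1.792) = 0.1666.
C = 0.04242 × 0.1666 = 0.00707 kg/m³.

0.00707 kg/m³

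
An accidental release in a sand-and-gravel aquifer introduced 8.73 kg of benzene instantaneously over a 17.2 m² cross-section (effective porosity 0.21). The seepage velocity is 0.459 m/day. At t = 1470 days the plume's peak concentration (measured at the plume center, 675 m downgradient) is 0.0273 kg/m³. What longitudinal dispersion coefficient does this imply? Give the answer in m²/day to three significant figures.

At the plume center C_max = M/(n_e·A·√(4πDt)), so D = M²/(4πt·(n_e·A·C_max)²).
n_e·A·C_max = 0.21 × 17.2 × 0.0273 = 0.09861 kg/m.
D = 8.73²/(4π × 1470 × 0.09861²) = 0.424 m²/day.

0.424 m²/day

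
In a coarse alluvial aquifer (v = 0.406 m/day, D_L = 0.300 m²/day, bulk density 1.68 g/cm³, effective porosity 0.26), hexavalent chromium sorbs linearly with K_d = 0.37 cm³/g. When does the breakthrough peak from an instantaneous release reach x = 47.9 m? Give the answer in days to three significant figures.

Retardation factor R = 1 + ρ_b·K_d/n = 1 + 1.68 × 0.37/0.26 = 3.391.
Sorption retards both mechanisms: v_R = v/R = 0.1197 m/day, D_R = D/R = 0.08847 m²/day.
Peak time from v_R²t² + 2D_R t − x² = 0: t = (√(D_R² + v_R²x²) − D_R)/v_R².
√(D_R² + v_R²x²) = √(0.08847² + 0.1197² × 47.9²) = 5.734; v_R² = 0.01433.
t = (5.734 − 0.08847)/0.01433 = 394 days.

394 days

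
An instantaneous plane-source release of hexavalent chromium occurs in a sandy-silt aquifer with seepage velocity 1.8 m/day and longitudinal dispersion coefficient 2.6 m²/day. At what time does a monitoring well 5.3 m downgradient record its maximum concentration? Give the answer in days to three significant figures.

2.25 days

For the 1D instantaneous-source solution, setting ∂C/∂t = 0 at fixed x gives v²t² + 2Dt − x² = 0, so t = (√(D² + v²x²) − D)/v².
√(D² + v²x²) = √(2.6² + 1.8² × 5.3²) = 9.888; v² = 3.24.
t = (9.888 − 2.6)/3.24 = 2.25 days (vs. the pure-advection estimate x/v = 2.94 d).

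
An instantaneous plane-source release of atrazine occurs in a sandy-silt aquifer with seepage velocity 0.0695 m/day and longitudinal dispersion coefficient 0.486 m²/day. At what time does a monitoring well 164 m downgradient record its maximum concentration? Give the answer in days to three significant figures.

For the 1D instantaneous-source solution, setting ∂C/∂t = 0 at fixed x gives v²t² + 2Dt − x² = 0, so t = (√(D² + v²x²) − D)/v².
√(D² + v²x²) = √(0.486² + 0.0695² × 164²) = 11.41; v² = 0.00483025.
t = (11.41 − 0.486)/0.00483025 = 2260 days (vs. the pure-advection estimate x/v = 2360 d).

2260 days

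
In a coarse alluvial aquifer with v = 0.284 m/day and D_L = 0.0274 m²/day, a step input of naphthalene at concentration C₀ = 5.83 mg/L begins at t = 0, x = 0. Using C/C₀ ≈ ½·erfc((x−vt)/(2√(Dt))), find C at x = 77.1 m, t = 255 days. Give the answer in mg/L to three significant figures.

0.614 mg/L

For a continuous step input, C/C₀ ≈ ½·erfc((x−vt)/(2√(Dt))).
vt = 0.284 × 255 = 72.42 m and 2√(Dt) = 2√(0.0274 × 255) = 5.287 m.
Argument (x−vt)/(2√(Dt)) = (77.1 − 72.42)/5.287 = 0.8852; ½·erfc(0.8852) = 0.1053.
C = 5.83 × 0.1053 = 0.614 mg/L.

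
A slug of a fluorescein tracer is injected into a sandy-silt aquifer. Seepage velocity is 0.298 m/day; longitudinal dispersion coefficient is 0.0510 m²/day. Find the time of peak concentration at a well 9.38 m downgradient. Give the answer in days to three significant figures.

For the 1D instantaneous-source solution, setting ∂C/∂t = 0 at fixed x gives v²t² + 2Dt − x² = 0, so t = (√(D² + v²x²) − D)/v².
√(D² + v²x²) = √(0.0510² + 0.298² × 9.38²) = 2.796; v² = 0.088804.
t = (2.796 − 0.0510)/0.088804 = 30.9 days (vs. the pure-advection estimate x/v = 31.5 d).

30.9 days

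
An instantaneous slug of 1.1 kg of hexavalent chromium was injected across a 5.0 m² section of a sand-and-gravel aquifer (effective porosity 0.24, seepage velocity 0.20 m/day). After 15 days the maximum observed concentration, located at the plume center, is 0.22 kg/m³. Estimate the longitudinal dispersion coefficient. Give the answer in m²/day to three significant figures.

At the plume center C_max = M/(n_e·A·√(4πDt)), so D = M²/(4πt·(n_e·A·C_max)²).
n_e·A·C_max = 0.24 × 5.0 × 0.22 = 0.2640 kg/m.
D = 1.1²/(4π × 15 × 0.2640²) = 0.0921 m²/day.

0.0921 m²/day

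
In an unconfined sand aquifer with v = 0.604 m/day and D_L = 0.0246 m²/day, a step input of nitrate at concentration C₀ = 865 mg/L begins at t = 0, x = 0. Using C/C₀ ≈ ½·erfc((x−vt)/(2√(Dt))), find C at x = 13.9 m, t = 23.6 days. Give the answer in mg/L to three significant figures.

For a continuous step input, C/C₀ ≈ ½·erfc((x−vt)/(2√(Dt))).
vt = 0.604 × 23.6 = 14.2544 m and 2√(Dt) = 2√(0.0246 × 23.6) = 1.524 m.
Argument (x−vt)/(2√(Dt)) = (13.9 − 14.2544)/1.524 = -0.2325; ½·erfc(-0.2325) = 0.6288.
C = 865 × 0.6288 = 544 mg/L.

544 mg/L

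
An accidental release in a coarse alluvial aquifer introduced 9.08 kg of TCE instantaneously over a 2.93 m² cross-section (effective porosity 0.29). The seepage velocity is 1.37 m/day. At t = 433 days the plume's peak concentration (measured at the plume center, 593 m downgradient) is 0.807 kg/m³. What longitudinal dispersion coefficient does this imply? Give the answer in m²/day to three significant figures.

At the plume center C_max = M/(n_e·A·√(4πDt)), so D = M²/(4πt·(n_e·A·C_max)²).
n_e·A·C_max = 0.29 × 2.93 × 0.807 = 0.6857 kg/m.
D = 9.08²/(4π × 433 × 0.6857²) = 0.0322 m²/day.

0.0322 m²/day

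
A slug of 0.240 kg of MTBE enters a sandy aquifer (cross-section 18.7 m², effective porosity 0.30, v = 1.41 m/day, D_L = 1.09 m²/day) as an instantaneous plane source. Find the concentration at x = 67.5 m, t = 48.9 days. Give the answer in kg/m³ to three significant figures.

0.00164 kg/m³

For an instantaneous plane source, C(x,t) = M/(n_e·A·√(4πDt)) · exp(−(x−vt)²/(4Dt)), with n_e·A the pore (flow) area.
Plume center vt = 1.41 × 48.9 = 68.949 m, so the well at 67.5 m is 1.449 m upgradient of the peak.
√(4πDt) = 25.88 m, giving peak height M/(n_e·A·√(4πDt)) = 0.240/(0.30 × 18.7 × 25.88) = 0.001653 kg/m³.
(x−vt)²/(4Dt) = (-1.449)²/(4 × 1.09 × 48.9) = 0.009848; exp(−0.009848) = 0.9902.
C = 0.001653 × 0.9902 = 0.00164 kg/m³.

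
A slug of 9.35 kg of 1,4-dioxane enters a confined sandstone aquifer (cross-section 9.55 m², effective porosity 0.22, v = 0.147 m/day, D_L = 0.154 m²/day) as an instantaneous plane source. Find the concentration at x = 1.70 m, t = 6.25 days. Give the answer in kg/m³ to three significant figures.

1.09 kg/m³

For an instantaneous plane source, C(x,t) = M/(n_e·A·√(4πDt)) · exp(−(x−vt)²/(4Dt)), with n_e·A the pore (flow) area.
Plume center vt = 0.147 × 6.25 = 0.91875 m, so the well at 1.70 m is 0.78125 m downgradient of the peak.
√(4πDt) = 3.478 m, giving peak height M/(n_e·A·√(4πDt)) = 9.35/(0.22 × 9.55 × 3.478) = 1.280 kg/m³.
(x−vt)²/(4Dt) = (0.78125)²/(4 × 0.154 × 6.25) = 0.1585; exp(−0.1585) = 0.8534.
C = 1.280 × 0.8534 = 1.09 kg/m³.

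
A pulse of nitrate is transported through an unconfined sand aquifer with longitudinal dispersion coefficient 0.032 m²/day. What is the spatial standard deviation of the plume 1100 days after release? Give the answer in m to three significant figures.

8.39 m

Dispersive spreading gives a Gaussian with σ² = 2Dt; advection only shifts the center.
σ = √(2 × 0.032 × 1100) = 8.39 m.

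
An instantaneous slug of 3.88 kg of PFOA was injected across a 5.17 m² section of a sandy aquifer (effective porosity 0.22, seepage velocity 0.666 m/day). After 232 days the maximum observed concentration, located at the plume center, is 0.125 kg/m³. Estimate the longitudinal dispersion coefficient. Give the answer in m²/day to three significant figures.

0.255 m²/day

At the plume center C_max = M/(n_e·A·√(4πDt)), so D = M²/(4πt·(n_e·A·C_max)²).
n_e·A·C_max = 0.22 × 5.17 × 0.125 = 0.1422 kg/m.
D = 3.88²/(4π × 232 × 0.1422²) = 0.255 m²/day.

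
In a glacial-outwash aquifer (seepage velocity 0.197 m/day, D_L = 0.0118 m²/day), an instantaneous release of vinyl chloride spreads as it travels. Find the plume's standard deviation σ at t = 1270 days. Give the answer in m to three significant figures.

5.47 m

Dispersive spreading gives a Gaussian with σ² = 2Dt; advection only shifts the center.
σ = √(2 × 0.0118 × 1270) = 5.47 m.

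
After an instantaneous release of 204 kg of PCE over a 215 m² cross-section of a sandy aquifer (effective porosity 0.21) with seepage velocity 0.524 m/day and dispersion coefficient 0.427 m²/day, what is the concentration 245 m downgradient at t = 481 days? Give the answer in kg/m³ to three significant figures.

0.0837 kg/m³

For an instantaneous plane source, C(x,t) = M/(n_e·A·√(4πDt)) · exp(−(x−vt)²/(4Dt)), with n_e·A the pore (flow) area.
Plume center vt = 0.524 × 481 = 252.044 m, so the well at 245 m is 7.044 m upgradient of the peak.
√(4πDt) = 50.80 m, giving peak height M/(n_e·A·√(4πDt)) = 204/(0.21 × 215 × 50.80) = 0.08894 kg/m³.
(x−vt)²/(4Dt) = (-7.044)²/(4 × 0.427 × 481) = 0.06040; exp(−0.06040) = 0.9414.
C = 0.08894 × 0.9414 = 0.0837 kg/m³.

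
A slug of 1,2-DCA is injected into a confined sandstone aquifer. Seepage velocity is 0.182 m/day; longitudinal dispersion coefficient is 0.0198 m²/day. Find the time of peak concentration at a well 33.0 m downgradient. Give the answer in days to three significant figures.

181 days

For the 1D instantaneous-source solution, setting ∂C/∂t = 0 at fixed x gives v²t² + 2Dt − x² = 0, so t = (√(D² + v²x²) − D)/v².
√(D² + v²x²) = √(0.0198² + 0.182² × 33.0²) = 6.006; v² = 0.033124.
t = (6.006 − 0.0198)/0.033124 = 181 days (vs. the pure-advection estimate x/v = 181 d).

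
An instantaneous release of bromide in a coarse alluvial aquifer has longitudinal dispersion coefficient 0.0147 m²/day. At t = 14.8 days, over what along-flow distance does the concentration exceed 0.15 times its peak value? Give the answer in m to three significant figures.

2.57 m

The plume is Gaussian with σ = √(2Dt) = √(2 × 0.0147 × 14.8) = 0.6596 m.
C/C_peak = exp(−Δx²/(2σ²)) = 0.15 ⇒ Δx = σ·√(−2 ln 0.15) = 0.6596 × 1.948 = 1.285 m.
Width = 2Δx = 2.57 m.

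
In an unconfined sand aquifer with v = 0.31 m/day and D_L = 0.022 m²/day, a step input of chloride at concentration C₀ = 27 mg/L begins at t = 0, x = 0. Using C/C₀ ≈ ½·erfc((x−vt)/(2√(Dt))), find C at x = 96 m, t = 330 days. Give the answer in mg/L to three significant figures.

For a continuous step input, C/C₀ ≈ ½·erfc((x−vt)/(2√(Dt))).
vt = 0.31 × 330 = 102.3 m and 2√(Dt) = 2√(0.022 × 330) = 5.389 m.
Argument (x−vt)/(2√(Dt)) = (96 − 102.3)/5.389 = -1.169; ½·erfc(-1.169) = 0.9509.
C = 27 × 0.9509 = 25.7 mg/L.

25.7 mg/L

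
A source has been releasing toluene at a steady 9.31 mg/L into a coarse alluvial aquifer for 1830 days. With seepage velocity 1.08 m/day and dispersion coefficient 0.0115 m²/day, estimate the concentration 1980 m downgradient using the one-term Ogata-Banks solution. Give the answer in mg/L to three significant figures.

2.70 mg/L

For a continuous step input, C/C₀ ≈ ½·erfc((x−vt)/(2√(Dt))).
vt = 1.08 × 1830 = 1976.4 m and 2√(Dt) = 2√(0.0115 × 1830) = 9.175 m.
Argument (x−vt)/(2√(Dt)) = (1980 − 1976.4)/9.175 = 0.3924; ½·erfc(0.3924) = 0.2895.
C = 9.31 × 0.2895 = 2.70 mg/L.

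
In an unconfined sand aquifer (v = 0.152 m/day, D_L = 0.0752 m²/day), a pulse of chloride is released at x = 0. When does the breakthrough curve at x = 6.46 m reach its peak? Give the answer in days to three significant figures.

39.4 days

For the 1D instantaneous-source solution, setting ∂C/∂t = 0 at fixed x gives v²t² + 2Dt − x² = 0, so t = (√(D² + v²x²) − D)/v².
√(D² + v²x²) = √(0.0752² + 0.152² × 6.46²) = 0.9848; v² = 0.023104.
t = (0.9848 − 0.0752)/0.023104 = 39.4 days (vs. the pure-advection estimate x/v = 42.5 d).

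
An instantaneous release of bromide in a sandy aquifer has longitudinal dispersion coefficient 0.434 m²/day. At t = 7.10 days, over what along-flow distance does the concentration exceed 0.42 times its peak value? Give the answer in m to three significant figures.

The plume is Gaussian with σ = √(2Dt) = √(2 × 0.434 × 7.10) = 2.482 m.
C/C_peak = exp(−Δx²/(2σ²)) = 0.42 ⇒ Δx = σ·√(−2 ln 0.42) = 2.482 × 1.317 = 3.269 m.
Width = 2Δx = 6.54 m.

6.54 m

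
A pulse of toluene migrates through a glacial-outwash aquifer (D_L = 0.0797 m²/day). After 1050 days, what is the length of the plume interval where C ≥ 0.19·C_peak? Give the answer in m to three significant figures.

The plume is Gaussian with σ = √(2Dt) = √(2 × 0.0797 × 1050) = 12.94 m.
C/C_peak = exp(−Δx²/(2σ²)) = 0.19 ⇒ Δx = σ·√(−2 ln 0.19) = 12.94 × 1.822 = 23.58 m.
Width = 2Δx = 47.2 m.

47.2 m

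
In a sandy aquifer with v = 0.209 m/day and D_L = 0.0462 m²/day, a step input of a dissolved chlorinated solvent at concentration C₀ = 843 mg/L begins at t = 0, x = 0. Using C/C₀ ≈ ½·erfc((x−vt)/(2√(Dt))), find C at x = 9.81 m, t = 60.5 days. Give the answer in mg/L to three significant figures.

746 mg/L

For a continuous step input, C/C₀ ≈ ½·erfc((x−vt)/(2√(Dt))).
vt = 0.209 × 60.5 = 12.6445 m and 2√(Dt) = 2√(0.0462 × 60.5) = 3.344 m.
Argument (x−vt)/(2√(Dt)) = (9.81 − 12.6445)/3.344 = -0.8476; ½·erfc(-0.8476) = 0.8847.
C = 843 × 0.8847 = 746 mg/L.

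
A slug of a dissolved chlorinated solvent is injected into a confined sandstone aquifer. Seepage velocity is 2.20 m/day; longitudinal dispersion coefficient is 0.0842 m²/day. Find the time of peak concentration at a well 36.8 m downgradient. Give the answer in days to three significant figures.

For the 1D instantaneous-source solution, setting ∂C/∂t = 0 at fixed x gives v²t² + 2Dt − x² = 0, so t = (√(D² + v²x²) − D)/v².
√(D² + v²x²) = √(0.0842² + 2.20² × 36.8²) = 80.96; v² = 4.84.
t = (80.96 − 0.0842)/4.84 = 16.7 days (vs. the pure-advection estimate x/v = 16.7 d).

16.7 days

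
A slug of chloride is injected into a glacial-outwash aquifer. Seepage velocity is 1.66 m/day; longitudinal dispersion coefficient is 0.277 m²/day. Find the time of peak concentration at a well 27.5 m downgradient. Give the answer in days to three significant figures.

16.5 days

For the 1D instantaneous-source solution, setting ∂C/∂t = 0 at fixed x gives v²t² + 2Dt − x² = 0, so t = (√(D² + v²x²) − D)/v².
√(D² + v²x²) = √(0.277² + 1.66² × 27.5²) = 45.65; v² = 2.7556.
t = (45.65 − 0.277)/2.7556 = 16.5 days (vs. the pure-advection estimate x/v = 16.6 d).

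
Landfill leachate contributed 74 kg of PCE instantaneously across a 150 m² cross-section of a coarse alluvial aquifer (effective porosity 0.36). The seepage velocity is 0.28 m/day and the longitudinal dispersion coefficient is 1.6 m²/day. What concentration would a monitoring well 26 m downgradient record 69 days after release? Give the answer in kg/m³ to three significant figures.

For an instantaneous plane source, C(x,t) = M/(n_e·A·√(4πDt)) · exp(−(x−vt)²/(4Dt)), with n_e·A the pore (flow) area.
Plume center vt = 0.28 × 69 = 19.32 m, so the well at 26 m is 6.68 m downgradient of the peak.
√(4πDt) = 37.25 m, giving peak height M/(n_e·A·√(4πDt)) = 74/(0.36 × 150 × 37.25) = 0.03679 kg/m³.
(x−vt)²/(4Dt) = (6.68)²/(4 × 1.6 × 69) = 0.1010; exp(−0.1010) = 0.9039.
C = 0.03679 × 0.9039 = 0.0333 kg/m³.

0.0333 kg/m³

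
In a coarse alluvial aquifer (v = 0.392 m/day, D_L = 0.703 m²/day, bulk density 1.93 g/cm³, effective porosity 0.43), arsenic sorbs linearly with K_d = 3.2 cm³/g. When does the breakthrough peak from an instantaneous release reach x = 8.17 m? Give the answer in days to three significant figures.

258 days

Retardation factor R = 1 + ρ_b·K_d/n = 1 + 1.93 × 3.2/0.43 = 15.36.
Sorption retards both mechanisms: v_R = v/R = 0.02552 m/day, D_R = D/R = 0.04577 m²/day.
Peak time from v_R²t² + 2D_R t − x² = 0: t = (√(D_R² + v_R²x²) − D_R)/v_R².
√(D_R² + v_R²x²) = √(0.04577² + 0.02552² × 8.17²) = 0.2135; v_R² = 0.0006513.
t = (0.2135 − 0.04577)/0.0006513 = 258 days.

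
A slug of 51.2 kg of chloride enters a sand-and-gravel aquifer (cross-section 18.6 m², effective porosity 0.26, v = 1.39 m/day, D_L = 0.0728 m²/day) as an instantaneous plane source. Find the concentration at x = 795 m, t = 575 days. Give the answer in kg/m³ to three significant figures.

For an instantaneous plane source, C(x,t) = M/(n_e·A·√(4πDt)) · exp(−(x−vt)²/(4Dt)), with n_e·A the pore (flow) area.
Plume center vt = 1.39 × 575 = 799.25 m, so the well at 795 m is 4.25 m upgradient of the peak.
√(4πDt) = 22.94 m, giving peak height M/(n_e·A·√(4πDt)) = 51.2/(0.26 × 18.6 × 22.94) = 0.4615 kg/m³.
(x−vt)²/(4Dt) = (-4.25)²/(4 × 0.0728 × 575) = 0.1079; exp(−0.1079) = 0.8977.
C = 0.4615 × 0.8977 = 0.414 kg/m³.

0.414 kg/m³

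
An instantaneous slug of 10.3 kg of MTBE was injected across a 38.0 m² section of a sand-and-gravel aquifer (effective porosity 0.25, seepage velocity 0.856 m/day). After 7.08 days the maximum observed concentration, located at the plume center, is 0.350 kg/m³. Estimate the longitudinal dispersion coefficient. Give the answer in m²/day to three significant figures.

At the plume center C_max = M/(n_e·A·√(4πDt)), so D = M²/(4πt·(n_e·A·C_max)²).
n_e·A·C_max = 0.25 × 38.0 × 0.350 = 3.325 kg/m.
D = 10.3²/(4π × 7.08 × 3.325²) = 0.108 m²/day.

0.108 m²/day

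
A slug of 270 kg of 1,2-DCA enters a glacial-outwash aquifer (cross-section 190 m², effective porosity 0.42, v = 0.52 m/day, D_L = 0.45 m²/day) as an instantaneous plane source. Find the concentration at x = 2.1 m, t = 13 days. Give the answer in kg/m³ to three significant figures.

For an instantaneous plane source, C(x,t) = M/(n_e·A·√(4πDt)) · exp(−(x−vt)²/(4Dt)), with n_e·A the pore (flow) area.
Plume center vt = 0.52 × 13 = 6.76 m, so the well at 2.1 m is 4.66 m upgradient of the peak.
√(4πDt) = 8.574 m, giving peak height M/(n_e·A·√(4πDt)) = 270/(0.42 × 190 × 8.574) = 0.3946 kg/m³.
(x−vt)²/(4Dt) = (-4.66)²/(4 × 0.45 × 13) = 0.9280; exp(−0.9280) = 0.3953.
C = 0.3946 × 0.3953 = 0.156 kg/m³.

0.156 kg/m³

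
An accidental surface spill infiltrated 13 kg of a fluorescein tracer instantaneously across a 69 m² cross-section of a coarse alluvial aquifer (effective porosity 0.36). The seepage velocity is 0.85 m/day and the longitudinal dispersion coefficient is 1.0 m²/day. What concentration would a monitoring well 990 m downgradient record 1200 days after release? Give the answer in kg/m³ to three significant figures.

0.00353 kg/m³

For an instantaneous plane source, C(x,t) = M/(n_e·A·√(4πDt)) · exp(−(x−vt)²/(4Dt)), with n_e·A the pore (flow) area.
Plume center vt = 0.85 × 1200 = 1020 m, so the well at 990 m is 30 m upgradient of the peak.
√(4πDt) = 122.8 m, giving peak height M/(n_e·A·√(4πDt)) = 13/(0.36 × 69 × 122.8) = 0.004262 kg/m³.
(x−vt)²/(4Dt) = (-30)²/(4 × 1.0 × 1200) = 0.1875; exp(−0.1875) = 0.8290.
C = 0.004262 × 0.8290 = 0.00353 kg/m³.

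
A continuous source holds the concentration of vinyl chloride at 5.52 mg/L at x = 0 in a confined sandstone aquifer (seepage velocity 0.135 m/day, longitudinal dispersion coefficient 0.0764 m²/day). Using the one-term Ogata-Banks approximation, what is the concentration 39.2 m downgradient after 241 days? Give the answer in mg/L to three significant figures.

0.751 mg/L

For a continuous step input, C/C₀ ≈ ½·erfc((x−vt)/(2√(Dt))).
vt = 0.135 × 241 = 32.535 m and 2√(Dt) = 2√(0.0764 × 241) = 8.582 m.
Argument (x−vt)/(2√(Dt)) = (39.2 − 32.535)/8.582 = 0.7766; ½·erfc(0.7766) = 0.1360.
C = 5.52 × 0.1360 = 0.751 mg/L.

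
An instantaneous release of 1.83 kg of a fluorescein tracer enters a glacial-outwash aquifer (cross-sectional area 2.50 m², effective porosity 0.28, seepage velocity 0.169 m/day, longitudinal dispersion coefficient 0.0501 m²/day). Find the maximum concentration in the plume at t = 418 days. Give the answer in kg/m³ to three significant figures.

0.161 kg/m³

The peak of an instantaneous 1D plume sits at x = vt; there the Gaussian factor is 1 and C_max = M/(n_e·A·√(4πDt)), where n_e·A is the pore area the mass is dissolved in.
√(4πDt) = √(4π × 0.0501 × 418) = 16.22 m, so C_max = 1.83/(0.28 × 2.50 × 16.22) = 0.161 kg/m³.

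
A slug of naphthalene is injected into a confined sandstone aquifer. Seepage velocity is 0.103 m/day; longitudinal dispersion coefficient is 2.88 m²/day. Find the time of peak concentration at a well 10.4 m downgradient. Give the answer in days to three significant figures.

18.2 days

For the 1D instantaneous-source solution, setting ∂C/∂t = 0 at fixed x gives v²t² + 2Dt − x² = 0, so t = (√(D² + v²x²) − D)/v².
√(D² + v²x²) = √(2.88² + 0.103² × 10.4²) = 3.073; v² = 0.010609.
t = (3.073 − 2.88)/0.010609 = 18.2 days (vs. the pure-advection estimate x/v = 101 d).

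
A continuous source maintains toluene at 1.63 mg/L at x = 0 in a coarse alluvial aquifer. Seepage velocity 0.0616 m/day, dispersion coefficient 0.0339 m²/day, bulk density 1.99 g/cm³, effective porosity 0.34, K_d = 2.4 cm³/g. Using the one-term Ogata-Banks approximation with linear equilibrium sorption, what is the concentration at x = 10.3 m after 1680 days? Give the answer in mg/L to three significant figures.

0.174 mg/L

Retardation factor R = 1 + ρ_b·K_d/n = 1 + 1.99 × 2.4/0.34 = 15.05.
Sorption retards both mechanisms: v_R = v/R = 0.004093 m/day, D_R = D/R = 0.002252 m²/day.
v_R·t = 0.004093 × 1680 = 6.87624 m; 2√(D_R t) = 3.890 m; argument = (10.3 − 6.87624)/3.890 = 0.8801.
C = C₀ × ½·erfc(0.8801) = 1.63 × 0.1066 = 0.174 mg/L.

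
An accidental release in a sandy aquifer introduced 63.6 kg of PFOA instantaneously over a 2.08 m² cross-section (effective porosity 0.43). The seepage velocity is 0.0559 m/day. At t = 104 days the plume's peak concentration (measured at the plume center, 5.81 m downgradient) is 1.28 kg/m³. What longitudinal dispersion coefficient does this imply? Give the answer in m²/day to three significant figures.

2.36 m²/day

At the plume center C_max = M/(n_e·A·√(4πDt)), so D = M²/(4πt·(n_e·A·C_max)²).
n_e·A·C_max = 0.43 × 2.08 × 1.28 = 1.145 kg/m.
D = 63.6²/(4π × 104 × 1.145²) = 2.36 m²/day.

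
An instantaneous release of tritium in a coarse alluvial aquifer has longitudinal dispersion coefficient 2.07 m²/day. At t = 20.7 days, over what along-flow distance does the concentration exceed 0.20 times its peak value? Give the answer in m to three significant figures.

33.2 m

The plume is Gaussian with σ = √(2Dt) = √(2 × 2.07 × 20.7) = 9.257 m.
C/C_peak = exp(−Δx²/(2σ²)) = 0.20 ⇒ Δx = σ·√(−2 ln 0.20) = 9.257 × 1.794 = 16.61 m.
Width = 2Δx = 33.2 m.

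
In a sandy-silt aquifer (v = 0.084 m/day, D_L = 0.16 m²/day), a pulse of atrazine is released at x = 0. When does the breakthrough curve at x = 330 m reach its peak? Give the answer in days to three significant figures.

For the 1D instantaneous-source solution, setting ∂C/∂t = 0 at fixed x gives v²t² + 2Dt − x² = 0, so t = (√(D² + v²x²) − D)/v².
√(D² + v²x²) = √(0.16² + 0.084² × 330²) = 27.72; v² = 0.007056.
t = (27.72 − 0.16)/0.007056 = 3910 days (vs. the pure-advection estimate x/v = 3930 d).

3910 days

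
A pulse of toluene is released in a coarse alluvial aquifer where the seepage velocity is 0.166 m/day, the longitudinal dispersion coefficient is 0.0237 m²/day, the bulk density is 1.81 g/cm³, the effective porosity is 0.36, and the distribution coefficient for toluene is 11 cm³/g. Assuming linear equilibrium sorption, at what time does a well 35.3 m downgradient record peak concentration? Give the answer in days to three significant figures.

11900 days

Retardation factor R = 1 + ρ_b·K_d/n = 1 + 1.81 × 11/0.36 = 56.31.
Sorption retards both mechanisms: v_R = v/R = 0.002948 m/day, D_R = D/R = 0.0004209 m²/day.
Peak time from v_R²t² + 2D_R t − x² = 0: t = (√(D_R² + v_R²x²) − D_R)/v_R².
√(D_R² + v_R²x²) = √(0.0004209² + 0.002948² × 35.3²) = 0.1041; v_R² = 8.691e-06.
t = (0.1041 − 0.0004209)/8.691e-06 = 11900 days.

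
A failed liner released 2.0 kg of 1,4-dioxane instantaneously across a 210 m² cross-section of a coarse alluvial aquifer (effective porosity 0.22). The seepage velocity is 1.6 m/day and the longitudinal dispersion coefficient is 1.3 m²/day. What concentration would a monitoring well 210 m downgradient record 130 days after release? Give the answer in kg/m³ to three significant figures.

For an instantaneous plane source, C(x,t) = M/(n_e·A·√(4πDt)) · exp(−(x−vt)²/(4Dt)), with n_e·A the pore (flow) area.
Plume center vt = 1.6 × 130 = 208 m, so the well at 210 m is 2 m downgradient of the peak.
√(4πDt) = 46.08 m, giving peak height M/(n_e·A·√(4πDt)) = 2.0/(0.22 × 210 × 46.08) = 0.0009395 kg/m³.
(x−vt)²/(4Dt) = (2)²/(4 × 1.3 × 130) = 0.005917; exp(−0.005917) = 0.9941.
C = 0.0009395 × 0.9941 = 0.000934 kg/m³.

0.000934 kg/m³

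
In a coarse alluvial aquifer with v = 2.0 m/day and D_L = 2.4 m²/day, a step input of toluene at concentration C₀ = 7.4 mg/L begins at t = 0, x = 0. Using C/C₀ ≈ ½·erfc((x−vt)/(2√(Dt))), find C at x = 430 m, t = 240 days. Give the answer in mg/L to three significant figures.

For a continuous step input, C/C₀ ≈ ½·erfc((x−vt)/(2√(Dt))).
vt = 2.0 × 240 = 480 m and 2√(Dt) = 2√(2.4 × 240) = 48.00 m.
Argument (x−vt)/(2√(Dt)) = (430 − 480)/48.00 = -1.042; ½·erfc(-1.042) = 0.9297.
C = 7.4 × 0.9297 = 6.88 mg/L.

6.88 mg/L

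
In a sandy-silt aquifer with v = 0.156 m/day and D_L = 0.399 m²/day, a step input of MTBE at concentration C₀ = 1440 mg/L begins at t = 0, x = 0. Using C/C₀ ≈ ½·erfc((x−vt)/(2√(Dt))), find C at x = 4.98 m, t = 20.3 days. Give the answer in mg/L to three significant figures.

For a continuous step input, C/C₀ ≈ ½·erfc((x−vt)/(2√(Dt))).
vt = 0.156 × 20.3 = 3.1668 m and 2√(Dt) = 2√(0.399 × 20.3) = 5.692 m.
Argument (x−vt)/(2√(Dt)) = (4.98 − 3.1668)/5.692 = 0.3186; ½·erfc(0.3186) = 0.3262.
C = 1440 × 0.3262 = 470 mg/L.

470 mg/L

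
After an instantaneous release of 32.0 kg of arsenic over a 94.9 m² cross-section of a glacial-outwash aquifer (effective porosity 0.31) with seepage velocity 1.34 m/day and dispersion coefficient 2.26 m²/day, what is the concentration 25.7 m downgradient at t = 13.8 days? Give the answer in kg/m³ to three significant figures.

0.0362 kg/m³

For an instantaneous plane source, C(x,t) = M/(n_e·A·√(4πDt)) · exp(−(x−vt)²/(4Dt)), with n_e·A the pore (flow) area.
Plume center vt = 1.34 × 13.8 = 18.492 m, so the well at 25.7 m is 7.208 m downgradient of the peak.
√(4πDt) = 19.80 m, giving peak height M/(n_e·A·√(4πDt)) = 32.0/(0.31 × 94.9 × 19.80) = 0.05494 kg/m³.
(x−vt)²/(4Dt) = (7.208)²/(4 × 2.26 × 13.8) = 0.4165; exp(−0.4165) = 0.6594.
C = 0.05494 × 0.6594 = 0.0362 kg/m³.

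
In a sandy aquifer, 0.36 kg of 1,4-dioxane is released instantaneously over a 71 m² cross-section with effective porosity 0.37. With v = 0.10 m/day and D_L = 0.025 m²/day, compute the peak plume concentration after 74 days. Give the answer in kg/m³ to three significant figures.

The peak of an instantaneous 1D plume sits at x = vt; there the Gaussian factor is 1 and C_max = M/(n_e·A·√(4πDt)), where n_e·A is the pore area the mass is dissolved in.
√(4πDt) = √(4π × 0.025 × 74) = 4.822 m, so C_max = 0.36/(0.37 × 71 × 4.822) = 0.00284 kg/m³.

0.00284 kg/m³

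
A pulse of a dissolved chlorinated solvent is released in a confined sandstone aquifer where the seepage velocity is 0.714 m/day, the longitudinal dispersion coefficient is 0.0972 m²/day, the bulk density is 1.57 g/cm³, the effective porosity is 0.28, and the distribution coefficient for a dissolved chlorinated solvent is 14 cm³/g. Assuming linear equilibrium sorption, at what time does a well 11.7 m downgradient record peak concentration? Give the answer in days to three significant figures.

Retardation factor R = 1 + ρ_b·K_d/n = 1 + 1.57 × 14/0.28 = 79.50.
Sorption retards both mechanisms: v_R = v/R = 0.008981 m/day, D_R = D/R = 0.001223 m²/day.
Peak time from v_R²t² + 2D_R t − x² = 0: t = (√(D_R² + v_R²x²) − D_R)/v_R².
√(D_R² + v_R²x²) = √(0.001223² + 0.008981² × 11.7²) = 0.1051; v_R² = 8.066e-05.
t = (0.1051 − 0.001223)/8.066e-05 = 1290 days.

1290 days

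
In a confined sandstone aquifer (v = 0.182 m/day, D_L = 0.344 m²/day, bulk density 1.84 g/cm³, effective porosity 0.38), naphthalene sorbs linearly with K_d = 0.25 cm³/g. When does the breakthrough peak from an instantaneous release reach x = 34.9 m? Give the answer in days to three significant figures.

402 days

Retardation factor R = 1 + ρ_b·K_d/n = 1 + 1.84 × 0.25/0.38 = 2.211.
Sorption retards both mechanisms: v_R = v/R = 0.08232 m/day, D_R = D/R = 0.1556 m²/day.
Peak time from v_R²t² + 2D_R t − x² = 0: t = (√(D_R² + v_R²x²) − D_R)/v_R².
√(D_R² + v_R²x²) = √(0.1556² + 0.08232² × 34.9²) = 2.877; v_R² = 0.006777.
t = (2.877 − 0.1556)/0.006777 = 402 days.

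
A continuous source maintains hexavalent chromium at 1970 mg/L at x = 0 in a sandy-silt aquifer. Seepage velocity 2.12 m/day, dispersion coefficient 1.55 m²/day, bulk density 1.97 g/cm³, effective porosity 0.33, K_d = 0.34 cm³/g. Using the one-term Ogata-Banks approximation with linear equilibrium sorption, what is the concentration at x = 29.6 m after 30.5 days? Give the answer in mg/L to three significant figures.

137 mg/L

Retardation factor R = 1 + ρ_b·K_d/n = 1 + 1.97 × 0.34/0.33 = 3.030.
Sorption retards both mechanisms: v_R = v/R = 0.6997 m/day, D_R = D/R = 0.5116 m²/day.
v_R·t = 0.6997 × 30.5 = 21.34085 m; 2√(D_R t) = 7.900 m; argument = (29.6 − 21.34085)/7.900 = 1.045.
C = C₀ × ½·erfc(1.045) = 1970 × 0.06972 = 137 mg/L.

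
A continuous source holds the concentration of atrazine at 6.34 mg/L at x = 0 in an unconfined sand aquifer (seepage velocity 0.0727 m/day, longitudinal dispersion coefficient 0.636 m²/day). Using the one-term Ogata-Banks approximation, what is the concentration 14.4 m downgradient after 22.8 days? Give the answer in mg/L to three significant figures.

For a continuous step input, C/C₀ ≈ ½·erfc((x−vt)/(2√(Dt))).
vt = 0.0727 × 22.8 = 1.65756 m and 2√(Dt) = 2√(0.636 × 22.8) = 7.616 m.
Argument (x−vt)/(2√(Dt)) = (14.4 − 1.65756)/7.616 = 1.673; ½·erfc(1.673) = 0.008991.
C = 6.34 × 0.008991 = 0.0570 mg/L.

0.0570 mg/L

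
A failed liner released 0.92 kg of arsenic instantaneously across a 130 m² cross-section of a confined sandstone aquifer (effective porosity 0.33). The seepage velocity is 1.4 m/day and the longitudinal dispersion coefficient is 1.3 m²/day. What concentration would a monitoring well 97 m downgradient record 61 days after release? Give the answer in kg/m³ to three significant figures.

For an instantaneous plane source, C(x,t) = M/(n_e·A·√(4πDt)) · exp(−(x−vt)²/(4Dt)), with n_e·A the pore (flow) area.
Plume center vt = 1.4 × 61 = 85.4 m, so the well at 97 m is 11.6 m downgradient of the peak.
√(4πDt) = 31.57 m, giving peak height M/(n_e·A·√(4πDt)) = 0.92/(0.33 × 130 × 31.57) = 0.0006793 kg/m³.
(x−vt)²/(4Dt) = (11.6)²/(4 × 1.3 × 61) = 0.4242; exp(−0.4242) = 0.6543.
C = 0.0006793 × 0.6543 = 0.000444 kg/m³.

0.000444 kg/m³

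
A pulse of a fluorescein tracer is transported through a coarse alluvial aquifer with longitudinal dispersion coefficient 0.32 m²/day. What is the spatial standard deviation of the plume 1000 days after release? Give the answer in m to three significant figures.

Dispersive spreading gives a Gaussian with σ² = 2Dt; advection only shifts the center.
σ = √(2 × 0.32 × 1000) = 25.3 m.

25.3 m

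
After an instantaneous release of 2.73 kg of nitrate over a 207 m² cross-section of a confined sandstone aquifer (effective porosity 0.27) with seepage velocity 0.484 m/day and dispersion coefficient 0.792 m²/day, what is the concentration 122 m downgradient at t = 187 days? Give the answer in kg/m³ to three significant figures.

For an instantaneous plane source, C(x,t) = M/(n_e·A·√(4πDt)) · exp(−(x−vt)²/(4Dt)), with n_e·A the pore (flow) area.
Plume center vt = 0.484 × 187 = 90.508 m, so the well at 122 m is 31.492 m downgradient of the peak.
√(4πDt) = 43.14 m, giving peak height M/(n_e·A·√(4πDt)) = 2.73/(0.27 × 207 × 43.14) = 0.001132 kg/m³.
(x−vt)²/(4Dt) = (31.492)²/(4 × 0.792 × 187) = 1.674; exp(−1.674) = 0.1875.
C = 0.001132 × 0.1875 = 0.000212 kg/m³.

0.000212 kg/m³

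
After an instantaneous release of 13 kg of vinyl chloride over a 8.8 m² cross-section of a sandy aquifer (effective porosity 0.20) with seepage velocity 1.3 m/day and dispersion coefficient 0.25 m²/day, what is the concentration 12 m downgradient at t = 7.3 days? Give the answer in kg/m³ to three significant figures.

For an instantaneous plane source, C(x,t) = M/(n_e·A·√(4πDt)) · exp(−(x−vt)²/(4Dt)), with n_e·A the pore (flow) area.
Plume center vt = 1.3 × 7.3 = 9.49 m, so the well at 12 m is 2.51 m downgradient of the peak.
√(4πDt) = 4.789 m, giving peak height M/(n_e·A·√(4πDt)) = 13/(0.20 × 8.8 × 4.789) = 1.542 kg/m³.
(x−vt)²/(4Dt) = (2.51)²/(4 × 0.25 × 7.3) = 0.8630; exp(−0.8630) = 0.4219.
C = 1.542 × 0.4219 = 0.651 kg/m³.

0.651 kg/m³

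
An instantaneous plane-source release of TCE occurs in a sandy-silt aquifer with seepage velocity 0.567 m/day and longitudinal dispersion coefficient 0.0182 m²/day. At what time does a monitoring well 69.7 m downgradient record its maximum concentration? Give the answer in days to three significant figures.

123 days

For the 1D instantaneous-source solution, setting ∂C/∂t = 0 at fixed x gives v²t² + 2Dt − x² = 0, so t = (√(D² + v²x²) − D)/v².
√(D² + v²x²) = √(0.0182² + 0.567² × 69.7²) = 39.52; v² = 0.321489.
t = (39.52 − 0.0182)/0.321489 = 123 days (vs. the pure-advection estimate x/v = 123 d).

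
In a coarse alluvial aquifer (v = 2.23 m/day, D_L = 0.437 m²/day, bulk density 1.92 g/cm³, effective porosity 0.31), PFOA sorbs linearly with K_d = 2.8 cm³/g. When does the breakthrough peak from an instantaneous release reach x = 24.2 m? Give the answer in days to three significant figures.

Retardation factor R = 1 + ρ_b·K_d/n = 1 + 1.92 × 2.8/0.31 = 18.34.
Sorption retards both mechanisms: v_R = v/R = 0.1216 m/day, D_R = D/R = 0.02383 m²/day.
Peak time from v_R²t² + 2D_R t − x² = 0: t = (√(D_R² + v_R²x²) − D_R)/v_R².
√(D_R² + v_R²x²) = √(0.02383² + 0.1216² × 24.2²) = 2.943; v_R² = 0.01479.
t = (2.943 − 0.02383)/0.01479 = 197 days.

197 days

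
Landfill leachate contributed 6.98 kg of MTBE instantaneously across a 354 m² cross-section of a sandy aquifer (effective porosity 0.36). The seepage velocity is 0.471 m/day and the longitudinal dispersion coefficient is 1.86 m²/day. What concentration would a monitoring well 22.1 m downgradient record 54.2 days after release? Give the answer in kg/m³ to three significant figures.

For an instantaneous plane source, C(x,t) = M/(n_e·A·√(4πDt)) · exp(−(x−vt)²/(4Dt)), with n_e·A the pore (flow) area.
Plume center vt = 0.471 × 54.2 = 25.5282 m, so the well at 22.1 m is 3.4282 m upgradient of the peak.
√(4πDt) = 35.59 m, giving peak height M/(n_e·A·√(4πDt)) = 6.98/(0.36 × 354 × 35.59) = 0.001539 kg/m³.
(x−vt)²/(4Dt) = (-3.4282)²/(4 × 1.86 × 54.2) = 0.02914; exp(−0.02914) = 0.9713.
C = 0.001539 × 0.9713 = 0.00149 kg/m³.

0.00149 kg/m³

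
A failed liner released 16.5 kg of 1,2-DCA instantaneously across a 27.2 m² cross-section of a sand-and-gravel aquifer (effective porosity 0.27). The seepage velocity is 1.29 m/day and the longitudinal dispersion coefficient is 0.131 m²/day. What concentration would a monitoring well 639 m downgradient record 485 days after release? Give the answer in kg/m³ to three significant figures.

For an instantaneous plane source, C(x,t) = M/(n_e·A·√(4πDt)) · exp(−(x−vt)²/(4Dt)), with n_e·A the pore (flow) area.
Plume center vt = 1.29 × 485 = 625.65 m, so the well at 639 m is 13.35 m downgradient of the peak.
√(4πDt) = 28.26 m, giving peak height M/(n_e·A·√(4πDt)) = 16.5/(0.27 × 27.2 × 28.26) = 0.07950 kg/m³.
(x−vt)²/(4Dt) = (13.35)²/(4 × 0.131 × 485) = 0.7013; exp(−0.7013) = 0.4959.
C = 0.07950 × 0.4959 = 0.0394 kg/m³.

0.0394 kg/m³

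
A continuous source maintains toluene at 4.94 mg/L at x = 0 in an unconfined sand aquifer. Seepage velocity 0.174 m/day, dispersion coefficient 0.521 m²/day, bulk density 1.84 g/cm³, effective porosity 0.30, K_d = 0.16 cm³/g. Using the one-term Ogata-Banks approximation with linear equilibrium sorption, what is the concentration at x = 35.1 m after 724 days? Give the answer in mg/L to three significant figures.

Retardation factor R = 1 + ρ_b·K_d/n = 1 + 1.84 × 0.16/0.30 = 1.981.
Sorption retards both mechanisms: v_R = v/R = 0.08783 m/day, D_R = D/R = 0.2630 m²/day.
v_R·t = 0.08783 × 724 = 63.58892 m; 2√(D_R t) = 27.60 m; argument = (35.1 − 63.58892)/27.60 = -1.032.
C = C₀ × ½·erfc(-1.032) = 4.94 × 0.9278 = 4.58 mg/L.

4.58 mg/L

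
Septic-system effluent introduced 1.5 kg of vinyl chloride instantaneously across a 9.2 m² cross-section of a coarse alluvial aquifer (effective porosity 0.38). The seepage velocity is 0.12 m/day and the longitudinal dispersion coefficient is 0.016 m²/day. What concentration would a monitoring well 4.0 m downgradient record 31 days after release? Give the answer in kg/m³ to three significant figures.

For an instantaneous plane source, C(x,t) = M/(n_e·A·√(4πDt)) · exp(−(x−vt)²/(4Dt)), with n_e·A the pore (flow) area.
Plume center vt = 0.12 × 31 = 3.72 m, so the well at 4.0 m is 0.28 m downgradient of the peak.
√(4πDt) = 2.497 m, giving peak height M/(n_e·A·√(4πDt)) = 1.5/(0.38 × 9.2 × 2.497) = 0.1718 kg/m³.
(x−vt)²/(4Dt) = (0.28)²/(4 × 0.016 × 31) = 0.03952; exp(−0.03952) = 0.9613.
C = 0.1718 × 0.9613 = 0.165 kg/m³.

0.165 kg/m³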